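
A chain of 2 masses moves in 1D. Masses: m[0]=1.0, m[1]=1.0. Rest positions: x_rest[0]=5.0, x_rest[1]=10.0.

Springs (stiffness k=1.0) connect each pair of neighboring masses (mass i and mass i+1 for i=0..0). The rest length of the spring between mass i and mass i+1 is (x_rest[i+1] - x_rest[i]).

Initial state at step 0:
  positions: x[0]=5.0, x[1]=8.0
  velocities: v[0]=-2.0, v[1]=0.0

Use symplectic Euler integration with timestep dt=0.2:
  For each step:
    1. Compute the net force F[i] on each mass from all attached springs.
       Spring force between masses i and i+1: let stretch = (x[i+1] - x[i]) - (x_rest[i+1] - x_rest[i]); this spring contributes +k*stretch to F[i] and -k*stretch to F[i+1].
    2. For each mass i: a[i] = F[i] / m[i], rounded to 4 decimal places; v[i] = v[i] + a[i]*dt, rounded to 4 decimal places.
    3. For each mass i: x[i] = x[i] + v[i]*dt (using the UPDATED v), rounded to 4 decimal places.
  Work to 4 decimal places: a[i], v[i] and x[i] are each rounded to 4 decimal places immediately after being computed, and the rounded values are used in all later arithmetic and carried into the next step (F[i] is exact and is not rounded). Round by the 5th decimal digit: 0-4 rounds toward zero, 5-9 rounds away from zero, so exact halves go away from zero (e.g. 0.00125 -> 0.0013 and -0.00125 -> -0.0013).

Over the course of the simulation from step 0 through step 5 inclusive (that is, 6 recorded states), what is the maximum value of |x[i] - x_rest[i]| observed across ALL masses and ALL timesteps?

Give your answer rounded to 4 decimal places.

Answer: 2.6960

Derivation:
Step 0: x=[5.0000 8.0000] v=[-2.0000 0.0000]
Step 1: x=[4.5200 8.0800] v=[-2.4000 0.4000]
Step 2: x=[3.9824 8.2176] v=[-2.6880 0.6880]
Step 3: x=[3.4142 8.3858] v=[-2.8410 0.8410]
Step 4: x=[2.8449 8.5551] v=[-2.8467 0.8467]
Step 5: x=[2.3040 8.6960] v=[-2.7047 0.7047]
Max displacement = 2.6960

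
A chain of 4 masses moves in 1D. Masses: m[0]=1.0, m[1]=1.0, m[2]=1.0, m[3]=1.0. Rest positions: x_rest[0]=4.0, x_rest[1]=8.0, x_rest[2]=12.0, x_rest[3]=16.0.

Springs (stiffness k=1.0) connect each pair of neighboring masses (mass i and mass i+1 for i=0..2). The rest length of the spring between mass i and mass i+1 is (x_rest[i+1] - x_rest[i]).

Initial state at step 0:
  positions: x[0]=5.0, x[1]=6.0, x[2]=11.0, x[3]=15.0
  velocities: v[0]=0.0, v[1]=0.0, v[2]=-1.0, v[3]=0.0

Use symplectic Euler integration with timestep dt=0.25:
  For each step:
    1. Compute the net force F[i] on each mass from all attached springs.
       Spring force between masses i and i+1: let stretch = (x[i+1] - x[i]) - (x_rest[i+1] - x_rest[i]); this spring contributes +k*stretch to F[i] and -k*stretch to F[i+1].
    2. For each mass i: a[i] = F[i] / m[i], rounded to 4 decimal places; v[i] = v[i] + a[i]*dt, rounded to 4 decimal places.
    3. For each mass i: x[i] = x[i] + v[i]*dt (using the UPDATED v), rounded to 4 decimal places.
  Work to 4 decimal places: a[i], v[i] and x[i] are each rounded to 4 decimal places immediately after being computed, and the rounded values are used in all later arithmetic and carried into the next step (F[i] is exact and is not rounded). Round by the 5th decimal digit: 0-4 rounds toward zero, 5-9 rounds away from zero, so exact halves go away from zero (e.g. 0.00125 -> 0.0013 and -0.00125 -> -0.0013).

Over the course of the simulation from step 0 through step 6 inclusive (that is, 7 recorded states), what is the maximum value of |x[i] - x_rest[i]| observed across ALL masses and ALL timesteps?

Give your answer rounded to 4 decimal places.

Step 0: x=[5.0000 6.0000 11.0000 15.0000] v=[0.0000 0.0000 -1.0000 0.0000]
Step 1: x=[4.8125 6.2500 10.6875 15.0000] v=[-0.7500 1.0000 -1.2500 0.0000]
Step 2: x=[4.4649 6.6875 10.3672 14.9805] v=[-1.3906 1.7500 -1.2813 -0.0781]
Step 3: x=[4.0062 7.2161 10.1052 14.9227] v=[-1.8350 2.1143 -1.0479 -0.2314]
Step 4: x=[3.4981 7.7246 9.9638 14.8138] v=[-2.0325 2.0341 -0.5658 -0.4358]
Step 5: x=[3.0041 8.1089 9.9855 14.6517] v=[-1.9759 1.5373 0.0869 -0.6483]
Step 6: x=[2.5792 8.2915 10.1816 14.4480] v=[-1.6997 0.7303 0.7843 -0.8149]
Max displacement = 2.0362

Answer: 2.0362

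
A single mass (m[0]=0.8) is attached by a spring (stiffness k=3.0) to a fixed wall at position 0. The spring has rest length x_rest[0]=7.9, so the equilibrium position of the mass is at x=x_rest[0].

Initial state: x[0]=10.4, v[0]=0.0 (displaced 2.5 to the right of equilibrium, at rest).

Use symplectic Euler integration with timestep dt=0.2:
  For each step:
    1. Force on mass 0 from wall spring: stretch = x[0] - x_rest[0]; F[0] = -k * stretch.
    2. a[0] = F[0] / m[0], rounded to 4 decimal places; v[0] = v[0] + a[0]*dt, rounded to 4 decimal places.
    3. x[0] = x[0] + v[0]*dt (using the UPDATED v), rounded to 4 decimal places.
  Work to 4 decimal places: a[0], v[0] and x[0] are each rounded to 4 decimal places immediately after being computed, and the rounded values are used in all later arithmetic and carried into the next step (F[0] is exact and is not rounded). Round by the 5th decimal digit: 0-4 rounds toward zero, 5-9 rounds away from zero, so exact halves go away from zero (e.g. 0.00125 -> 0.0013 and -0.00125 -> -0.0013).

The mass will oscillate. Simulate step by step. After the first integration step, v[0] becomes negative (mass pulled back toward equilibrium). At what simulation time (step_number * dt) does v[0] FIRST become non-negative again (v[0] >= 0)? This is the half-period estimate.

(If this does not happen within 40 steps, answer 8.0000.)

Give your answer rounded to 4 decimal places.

Step 0: x=[10.4000] v=[0.0000]
Step 1: x=[10.0250] v=[-1.8750]
Step 2: x=[9.3312] v=[-3.4688]
Step 3: x=[8.4228] v=[-4.5422]
Step 4: x=[7.4359] v=[-4.9343]
Step 5: x=[6.5187] v=[-4.5862]
Step 6: x=[5.8087] v=[-3.5502]
Step 7: x=[5.4124] v=[-1.9817]
Step 8: x=[5.3892] v=[-0.1160]
Step 9: x=[5.7426] v=[1.7671]
First v>=0 after going negative at step 9, time=1.8000

Answer: 1.8000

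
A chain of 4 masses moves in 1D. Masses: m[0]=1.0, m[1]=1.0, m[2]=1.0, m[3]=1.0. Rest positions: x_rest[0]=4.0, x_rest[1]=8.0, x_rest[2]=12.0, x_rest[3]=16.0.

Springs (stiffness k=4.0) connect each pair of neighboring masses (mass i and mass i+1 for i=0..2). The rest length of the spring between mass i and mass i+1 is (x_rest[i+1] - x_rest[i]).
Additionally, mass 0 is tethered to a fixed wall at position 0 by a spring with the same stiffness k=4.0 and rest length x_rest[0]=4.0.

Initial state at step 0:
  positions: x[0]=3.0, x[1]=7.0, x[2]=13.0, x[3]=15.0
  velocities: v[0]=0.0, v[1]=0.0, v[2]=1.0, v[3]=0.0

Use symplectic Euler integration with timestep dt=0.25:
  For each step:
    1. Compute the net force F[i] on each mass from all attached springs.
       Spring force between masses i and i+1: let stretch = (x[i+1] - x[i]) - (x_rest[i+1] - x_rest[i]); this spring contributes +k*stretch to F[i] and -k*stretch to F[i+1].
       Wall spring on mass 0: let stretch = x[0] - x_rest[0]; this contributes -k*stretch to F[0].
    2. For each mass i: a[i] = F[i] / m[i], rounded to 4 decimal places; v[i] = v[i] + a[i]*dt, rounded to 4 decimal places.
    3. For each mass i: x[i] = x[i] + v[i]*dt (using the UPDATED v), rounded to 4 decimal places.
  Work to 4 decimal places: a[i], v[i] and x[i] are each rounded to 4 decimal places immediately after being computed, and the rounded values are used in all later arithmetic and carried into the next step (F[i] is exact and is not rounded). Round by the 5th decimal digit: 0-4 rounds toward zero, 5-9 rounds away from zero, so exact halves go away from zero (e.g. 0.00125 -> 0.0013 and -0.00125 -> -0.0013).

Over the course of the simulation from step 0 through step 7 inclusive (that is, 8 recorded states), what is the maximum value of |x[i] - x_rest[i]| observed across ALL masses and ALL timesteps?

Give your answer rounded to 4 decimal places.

Answer: 1.4844

Derivation:
Step 0: x=[3.0000 7.0000 13.0000 15.0000] v=[0.0000 0.0000 1.0000 0.0000]
Step 1: x=[3.2500 7.5000 12.2500 15.5000] v=[1.0000 2.0000 -3.0000 2.0000]
Step 2: x=[3.7500 8.1250 11.1250 16.1875] v=[2.0000 2.5000 -4.5000 2.7500]
Step 3: x=[4.4063 8.4063 10.5156 16.6094] v=[2.6250 1.1250 -2.4375 1.6875]
Step 4: x=[4.9610 8.2149 10.9024 16.5078] v=[2.2187 -0.7657 1.5470 -0.4063]
Step 5: x=[5.0889 7.8819 12.0186 16.0049] v=[0.5116 -1.3321 4.4649 -2.0117]
Step 6: x=[4.6428 7.8848 13.0972 15.5054] v=[-1.7843 0.0116 4.3145 -1.9980]
Step 7: x=[3.8465 8.3803 13.4748 15.4039] v=[-3.1851 1.9820 1.5103 -0.4062]
Max displacement = 1.4844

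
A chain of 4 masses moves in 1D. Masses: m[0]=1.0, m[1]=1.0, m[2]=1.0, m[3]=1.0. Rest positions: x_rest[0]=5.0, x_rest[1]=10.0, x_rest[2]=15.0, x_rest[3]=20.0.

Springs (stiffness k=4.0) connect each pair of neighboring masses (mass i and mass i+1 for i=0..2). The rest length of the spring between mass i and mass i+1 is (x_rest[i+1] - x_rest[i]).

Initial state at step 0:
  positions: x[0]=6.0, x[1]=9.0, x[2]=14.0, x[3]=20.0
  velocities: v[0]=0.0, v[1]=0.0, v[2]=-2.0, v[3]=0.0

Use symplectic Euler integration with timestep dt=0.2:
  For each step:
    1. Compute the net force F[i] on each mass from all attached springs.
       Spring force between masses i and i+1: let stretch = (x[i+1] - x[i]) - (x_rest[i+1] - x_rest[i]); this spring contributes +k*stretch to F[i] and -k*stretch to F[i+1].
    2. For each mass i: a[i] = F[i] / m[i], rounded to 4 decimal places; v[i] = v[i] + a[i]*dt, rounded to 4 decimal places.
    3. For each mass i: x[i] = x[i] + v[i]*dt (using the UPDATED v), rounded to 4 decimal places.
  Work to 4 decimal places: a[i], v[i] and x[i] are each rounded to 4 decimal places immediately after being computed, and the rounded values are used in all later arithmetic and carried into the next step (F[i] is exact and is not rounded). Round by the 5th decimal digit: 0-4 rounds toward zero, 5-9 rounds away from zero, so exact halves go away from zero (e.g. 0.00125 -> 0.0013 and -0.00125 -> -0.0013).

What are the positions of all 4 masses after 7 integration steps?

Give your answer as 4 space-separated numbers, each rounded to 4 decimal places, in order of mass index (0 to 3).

Step 0: x=[6.0000 9.0000 14.0000 20.0000] v=[0.0000 0.0000 -2.0000 0.0000]
Step 1: x=[5.6800 9.3200 13.7600 19.8400] v=[-1.6000 1.6000 -1.2000 -0.8000]
Step 2: x=[5.1424 9.7680 13.7824 19.5072] v=[-2.6880 2.2400 0.1120 -1.6640]
Step 3: x=[4.5449 10.1182 14.0785 19.0584] v=[-2.9875 1.7510 1.4803 -2.2438]
Step 4: x=[4.0391 10.2103 14.5377 18.6129] v=[-2.5289 0.4606 2.2960 -2.2277]
Step 5: x=[3.7207 10.0074 14.9565 18.3153] v=[-1.5919 -1.0144 2.0942 -1.4879]
Step 6: x=[3.6082 9.5905 15.1209 18.2803] v=[-0.5625 -2.0845 0.8220 -0.1749]
Step 7: x=[3.6529 9.1013 14.9059 18.5398] v=[0.2233 -2.4460 -1.0748 1.2976]

Answer: 3.6529 9.1013 14.9059 18.5398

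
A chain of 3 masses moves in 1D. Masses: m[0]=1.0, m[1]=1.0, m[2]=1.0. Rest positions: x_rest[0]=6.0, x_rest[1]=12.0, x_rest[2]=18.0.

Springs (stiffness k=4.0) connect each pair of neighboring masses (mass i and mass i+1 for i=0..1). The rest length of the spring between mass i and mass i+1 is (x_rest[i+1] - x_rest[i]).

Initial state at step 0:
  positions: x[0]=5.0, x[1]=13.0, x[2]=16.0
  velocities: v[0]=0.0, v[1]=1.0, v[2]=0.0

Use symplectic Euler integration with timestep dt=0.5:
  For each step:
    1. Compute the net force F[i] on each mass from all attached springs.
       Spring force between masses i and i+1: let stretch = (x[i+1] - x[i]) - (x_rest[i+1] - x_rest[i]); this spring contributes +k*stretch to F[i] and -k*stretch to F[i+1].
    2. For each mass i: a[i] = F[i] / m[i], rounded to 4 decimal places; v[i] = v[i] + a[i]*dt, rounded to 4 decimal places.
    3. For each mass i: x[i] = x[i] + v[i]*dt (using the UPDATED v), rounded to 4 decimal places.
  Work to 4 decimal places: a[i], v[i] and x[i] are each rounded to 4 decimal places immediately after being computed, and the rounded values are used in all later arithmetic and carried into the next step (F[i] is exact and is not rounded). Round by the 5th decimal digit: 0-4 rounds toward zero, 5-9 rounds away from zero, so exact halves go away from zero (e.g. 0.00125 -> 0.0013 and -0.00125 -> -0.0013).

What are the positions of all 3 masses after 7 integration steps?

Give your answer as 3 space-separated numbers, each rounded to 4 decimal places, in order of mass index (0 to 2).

Answer: 8.0000 9.5000 20.0000

Derivation:
Step 0: x=[5.0000 13.0000 16.0000] v=[0.0000 1.0000 0.0000]
Step 1: x=[7.0000 8.5000 19.0000] v=[4.0000 -9.0000 6.0000]
Step 2: x=[4.5000 13.0000 17.5000] v=[-5.0000 9.0000 -3.0000]
Step 3: x=[4.5000 13.5000 17.5000] v=[0.0000 1.0000 0.0000]
Step 4: x=[7.5000 9.0000 19.5000] v=[6.0000 -9.0000 4.0000]
Step 5: x=[6.0000 13.5000 17.0000] v=[-3.0000 9.0000 -5.0000]
Step 6: x=[6.0000 14.0000 17.0000] v=[0.0000 1.0000 0.0000]
Step 7: x=[8.0000 9.5000 20.0000] v=[4.0000 -9.0000 6.0000]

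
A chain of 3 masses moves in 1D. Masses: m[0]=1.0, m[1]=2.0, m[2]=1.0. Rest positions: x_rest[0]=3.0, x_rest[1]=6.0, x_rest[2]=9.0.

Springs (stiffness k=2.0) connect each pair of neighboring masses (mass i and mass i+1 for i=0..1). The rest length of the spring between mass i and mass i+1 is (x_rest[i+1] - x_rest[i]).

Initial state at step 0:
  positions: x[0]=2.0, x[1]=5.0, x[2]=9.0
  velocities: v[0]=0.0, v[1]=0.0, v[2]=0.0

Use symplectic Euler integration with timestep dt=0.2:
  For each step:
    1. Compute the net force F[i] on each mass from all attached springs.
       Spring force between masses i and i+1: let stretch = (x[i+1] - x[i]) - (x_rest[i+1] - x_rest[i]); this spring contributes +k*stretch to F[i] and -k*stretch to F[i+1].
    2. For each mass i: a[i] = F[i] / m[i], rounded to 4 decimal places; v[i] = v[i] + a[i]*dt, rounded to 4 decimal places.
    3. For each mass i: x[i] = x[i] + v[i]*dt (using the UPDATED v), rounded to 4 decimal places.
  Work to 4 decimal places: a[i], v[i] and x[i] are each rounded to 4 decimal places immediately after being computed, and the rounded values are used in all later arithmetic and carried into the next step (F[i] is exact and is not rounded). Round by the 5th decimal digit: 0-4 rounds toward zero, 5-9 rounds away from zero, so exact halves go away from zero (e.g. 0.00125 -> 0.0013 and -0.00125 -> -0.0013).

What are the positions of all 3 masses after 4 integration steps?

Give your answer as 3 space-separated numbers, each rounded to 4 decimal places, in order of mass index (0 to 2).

Step 0: x=[2.0000 5.0000 9.0000] v=[0.0000 0.0000 0.0000]
Step 1: x=[2.0000 5.0400 8.9200] v=[0.0000 0.2000 -0.4000]
Step 2: x=[2.0032 5.1136 8.7696] v=[0.0160 0.3680 -0.7520]
Step 3: x=[2.0152 5.2090 8.5667] v=[0.0602 0.4771 -1.0144]
Step 4: x=[2.0427 5.3110 8.3352] v=[0.1377 0.5099 -1.1575]

Answer: 2.0427 5.3110 8.3352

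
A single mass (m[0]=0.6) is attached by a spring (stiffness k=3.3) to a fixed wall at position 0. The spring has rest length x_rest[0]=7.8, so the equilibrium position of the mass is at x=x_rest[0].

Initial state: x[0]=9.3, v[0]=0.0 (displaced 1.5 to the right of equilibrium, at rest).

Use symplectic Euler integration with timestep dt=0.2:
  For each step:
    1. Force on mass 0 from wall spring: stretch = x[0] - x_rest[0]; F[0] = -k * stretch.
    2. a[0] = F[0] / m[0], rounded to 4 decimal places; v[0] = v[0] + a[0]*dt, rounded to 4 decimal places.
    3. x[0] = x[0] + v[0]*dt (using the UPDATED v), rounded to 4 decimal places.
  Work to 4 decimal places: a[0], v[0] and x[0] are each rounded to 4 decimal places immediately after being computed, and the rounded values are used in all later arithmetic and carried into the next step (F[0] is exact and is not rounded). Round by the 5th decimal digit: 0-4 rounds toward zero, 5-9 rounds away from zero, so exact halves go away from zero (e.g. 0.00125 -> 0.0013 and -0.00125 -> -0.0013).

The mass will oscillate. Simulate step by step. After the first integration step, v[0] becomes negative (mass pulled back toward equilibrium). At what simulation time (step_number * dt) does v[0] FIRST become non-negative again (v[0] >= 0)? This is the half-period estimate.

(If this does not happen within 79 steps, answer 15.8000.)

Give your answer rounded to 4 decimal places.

Answer: 1.4000

Derivation:
Step 0: x=[9.3000] v=[0.0000]
Step 1: x=[8.9700] v=[-1.6500]
Step 2: x=[8.3826] v=[-2.9370]
Step 3: x=[7.6670] v=[-3.5779]
Step 4: x=[6.9807] v=[-3.4316]
Step 5: x=[6.4746] v=[-2.5304]
Step 6: x=[6.2601] v=[-1.0725]
Step 7: x=[6.3844] v=[0.6214]
First v>=0 after going negative at step 7, time=1.4000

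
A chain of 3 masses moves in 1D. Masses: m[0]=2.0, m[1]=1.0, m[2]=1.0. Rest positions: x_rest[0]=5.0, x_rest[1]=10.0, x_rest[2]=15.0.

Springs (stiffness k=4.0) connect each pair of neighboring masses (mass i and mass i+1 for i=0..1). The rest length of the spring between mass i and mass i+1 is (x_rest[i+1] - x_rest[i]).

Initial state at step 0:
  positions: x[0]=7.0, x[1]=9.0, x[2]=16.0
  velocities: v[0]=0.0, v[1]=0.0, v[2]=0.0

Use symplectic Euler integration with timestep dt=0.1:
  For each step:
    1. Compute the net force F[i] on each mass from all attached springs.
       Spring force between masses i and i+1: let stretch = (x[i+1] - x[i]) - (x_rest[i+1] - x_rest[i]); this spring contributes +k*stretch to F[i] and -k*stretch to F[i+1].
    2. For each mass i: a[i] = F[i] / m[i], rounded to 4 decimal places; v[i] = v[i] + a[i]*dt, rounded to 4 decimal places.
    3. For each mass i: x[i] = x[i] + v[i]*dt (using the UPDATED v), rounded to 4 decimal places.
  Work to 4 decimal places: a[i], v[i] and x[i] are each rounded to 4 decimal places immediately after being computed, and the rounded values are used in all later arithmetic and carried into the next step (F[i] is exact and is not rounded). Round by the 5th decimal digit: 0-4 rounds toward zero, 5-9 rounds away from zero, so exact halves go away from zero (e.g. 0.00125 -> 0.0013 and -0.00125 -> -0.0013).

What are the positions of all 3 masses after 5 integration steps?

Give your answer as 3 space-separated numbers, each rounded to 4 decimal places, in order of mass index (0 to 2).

Step 0: x=[7.0000 9.0000 16.0000] v=[0.0000 0.0000 0.0000]
Step 1: x=[6.9400 9.2000 15.9200] v=[-0.6000 2.0000 -0.8000]
Step 2: x=[6.8252 9.5784 15.7712] v=[-1.1480 3.7840 -1.4880]
Step 3: x=[6.6655 10.0944 15.5747] v=[-1.5974 5.1598 -1.9651]
Step 4: x=[6.4743 10.6924 15.3590] v=[-1.9116 5.9804 -2.1572]
Step 5: x=[6.2675 11.3084 15.1566] v=[-2.0680 6.1598 -2.0238]

Answer: 6.2675 11.3084 15.1566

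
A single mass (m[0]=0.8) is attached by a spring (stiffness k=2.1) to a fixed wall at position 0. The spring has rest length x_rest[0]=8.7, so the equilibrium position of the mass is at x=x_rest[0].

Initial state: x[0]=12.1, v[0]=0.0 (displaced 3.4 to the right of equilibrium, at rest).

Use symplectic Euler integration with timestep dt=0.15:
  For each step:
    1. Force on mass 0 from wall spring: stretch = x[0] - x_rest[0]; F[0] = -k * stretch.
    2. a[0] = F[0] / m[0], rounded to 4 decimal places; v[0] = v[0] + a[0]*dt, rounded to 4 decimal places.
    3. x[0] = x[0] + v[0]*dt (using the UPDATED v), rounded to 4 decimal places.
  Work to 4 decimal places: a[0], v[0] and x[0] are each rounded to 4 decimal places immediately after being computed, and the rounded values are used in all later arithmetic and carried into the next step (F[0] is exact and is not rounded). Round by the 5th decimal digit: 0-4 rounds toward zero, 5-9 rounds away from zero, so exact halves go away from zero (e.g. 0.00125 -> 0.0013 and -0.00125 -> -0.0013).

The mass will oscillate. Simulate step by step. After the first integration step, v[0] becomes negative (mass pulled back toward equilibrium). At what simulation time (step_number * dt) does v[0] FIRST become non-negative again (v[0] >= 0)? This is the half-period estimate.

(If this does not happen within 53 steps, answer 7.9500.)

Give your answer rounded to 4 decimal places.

Step 0: x=[12.1000] v=[0.0000]
Step 1: x=[11.8992] v=[-1.3388]
Step 2: x=[11.5094] v=[-2.5985]
Step 3: x=[10.9537] v=[-3.7047]
Step 4: x=[10.2649] v=[-4.5921]
Step 5: x=[9.4837] v=[-5.2083]
Step 6: x=[8.6562] v=[-5.5169]
Step 7: x=[7.8312] v=[-5.4997]
Step 8: x=[7.0576] v=[-5.1576]
Step 9: x=[6.3810] v=[-4.5109]
Step 10: x=[5.8413] v=[-3.5978]
Step 11: x=[5.4705] v=[-2.4722]
Step 12: x=[5.2904] v=[-1.2006]
Step 13: x=[5.3117] v=[0.1419]
First v>=0 after going negative at step 13, time=1.9500

Answer: 1.9500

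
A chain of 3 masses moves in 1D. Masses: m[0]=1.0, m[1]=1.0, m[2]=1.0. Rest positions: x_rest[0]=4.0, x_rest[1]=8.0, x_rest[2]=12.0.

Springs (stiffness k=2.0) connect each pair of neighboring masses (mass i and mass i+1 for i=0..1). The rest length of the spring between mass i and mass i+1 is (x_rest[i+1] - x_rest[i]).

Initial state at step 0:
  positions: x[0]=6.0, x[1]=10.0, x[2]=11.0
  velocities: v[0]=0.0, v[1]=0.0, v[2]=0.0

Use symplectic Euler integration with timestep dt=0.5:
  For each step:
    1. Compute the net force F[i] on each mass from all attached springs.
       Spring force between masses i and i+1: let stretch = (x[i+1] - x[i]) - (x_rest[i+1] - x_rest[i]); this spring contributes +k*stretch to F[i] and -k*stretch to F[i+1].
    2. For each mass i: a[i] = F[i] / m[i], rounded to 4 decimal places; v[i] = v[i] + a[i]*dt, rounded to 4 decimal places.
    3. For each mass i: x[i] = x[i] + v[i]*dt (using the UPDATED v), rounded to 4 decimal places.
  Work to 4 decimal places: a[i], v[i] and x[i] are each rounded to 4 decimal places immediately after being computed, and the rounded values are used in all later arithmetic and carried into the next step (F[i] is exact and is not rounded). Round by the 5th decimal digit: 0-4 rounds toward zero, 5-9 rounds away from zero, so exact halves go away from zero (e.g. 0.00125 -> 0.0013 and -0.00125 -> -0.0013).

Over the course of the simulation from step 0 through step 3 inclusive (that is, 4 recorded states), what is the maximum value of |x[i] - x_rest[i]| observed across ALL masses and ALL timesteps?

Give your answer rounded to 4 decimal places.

Answer: 2.3750

Derivation:
Step 0: x=[6.0000 10.0000 11.0000] v=[0.0000 0.0000 0.0000]
Step 1: x=[6.0000 8.5000 12.5000] v=[0.0000 -3.0000 3.0000]
Step 2: x=[5.2500 7.7500 14.0000] v=[-1.5000 -1.5000 3.0000]
Step 3: x=[3.7500 8.8750 14.3750] v=[-3.0000 2.2500 0.7500]
Max displacement = 2.3750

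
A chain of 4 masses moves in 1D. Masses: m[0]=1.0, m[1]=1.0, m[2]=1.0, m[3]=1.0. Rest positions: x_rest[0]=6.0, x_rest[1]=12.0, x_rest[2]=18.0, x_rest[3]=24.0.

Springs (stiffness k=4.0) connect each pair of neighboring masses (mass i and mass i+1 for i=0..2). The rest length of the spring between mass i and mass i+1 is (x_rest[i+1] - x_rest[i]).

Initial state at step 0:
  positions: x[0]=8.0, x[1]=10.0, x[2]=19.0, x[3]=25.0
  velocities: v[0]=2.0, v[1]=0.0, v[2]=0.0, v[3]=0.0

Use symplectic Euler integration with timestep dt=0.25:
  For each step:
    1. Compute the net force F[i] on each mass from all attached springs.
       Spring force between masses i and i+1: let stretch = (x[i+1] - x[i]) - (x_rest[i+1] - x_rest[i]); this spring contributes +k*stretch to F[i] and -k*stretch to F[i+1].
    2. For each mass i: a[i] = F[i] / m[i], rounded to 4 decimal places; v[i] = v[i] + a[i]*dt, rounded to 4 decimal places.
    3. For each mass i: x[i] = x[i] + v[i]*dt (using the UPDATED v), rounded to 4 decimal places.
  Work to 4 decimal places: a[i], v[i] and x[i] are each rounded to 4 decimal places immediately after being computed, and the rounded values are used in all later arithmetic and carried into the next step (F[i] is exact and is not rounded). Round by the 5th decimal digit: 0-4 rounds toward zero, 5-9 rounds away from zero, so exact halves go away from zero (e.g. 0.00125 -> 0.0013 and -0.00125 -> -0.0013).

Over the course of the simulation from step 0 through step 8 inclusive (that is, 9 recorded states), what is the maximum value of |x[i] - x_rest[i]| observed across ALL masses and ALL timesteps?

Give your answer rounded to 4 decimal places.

Step 0: x=[8.0000 10.0000 19.0000 25.0000] v=[2.0000 0.0000 0.0000 0.0000]
Step 1: x=[7.5000 11.7500 18.2500 25.0000] v=[-2.0000 7.0000 -3.0000 0.0000]
Step 2: x=[6.5625 14.0625 17.5625 24.8125] v=[-3.7500 9.2500 -2.7500 -0.7500]
Step 3: x=[6.0000 15.3750 17.8125 24.3125] v=[-2.2500 5.2500 1.0000 -2.0000]
Step 4: x=[6.2813 14.9531 19.0781 23.6875] v=[1.1250 -1.6875 5.0625 -2.5000]
Step 5: x=[7.2305 13.3945 20.4648 23.4102] v=[3.7968 -6.2343 5.5469 -1.1094]
Step 6: x=[8.2207 12.0625 20.8203 23.8965] v=[3.9608 -5.3280 1.4220 1.9452]
Step 7: x=[8.6714 11.9595 19.7554 25.1138] v=[1.8026 -0.4120 -4.2596 4.8690]
Step 8: x=[8.4441 12.9835 18.0811 26.4915] v=[-0.9093 4.0958 -6.6971 5.5106]
Max displacement = 3.3750

Answer: 3.3750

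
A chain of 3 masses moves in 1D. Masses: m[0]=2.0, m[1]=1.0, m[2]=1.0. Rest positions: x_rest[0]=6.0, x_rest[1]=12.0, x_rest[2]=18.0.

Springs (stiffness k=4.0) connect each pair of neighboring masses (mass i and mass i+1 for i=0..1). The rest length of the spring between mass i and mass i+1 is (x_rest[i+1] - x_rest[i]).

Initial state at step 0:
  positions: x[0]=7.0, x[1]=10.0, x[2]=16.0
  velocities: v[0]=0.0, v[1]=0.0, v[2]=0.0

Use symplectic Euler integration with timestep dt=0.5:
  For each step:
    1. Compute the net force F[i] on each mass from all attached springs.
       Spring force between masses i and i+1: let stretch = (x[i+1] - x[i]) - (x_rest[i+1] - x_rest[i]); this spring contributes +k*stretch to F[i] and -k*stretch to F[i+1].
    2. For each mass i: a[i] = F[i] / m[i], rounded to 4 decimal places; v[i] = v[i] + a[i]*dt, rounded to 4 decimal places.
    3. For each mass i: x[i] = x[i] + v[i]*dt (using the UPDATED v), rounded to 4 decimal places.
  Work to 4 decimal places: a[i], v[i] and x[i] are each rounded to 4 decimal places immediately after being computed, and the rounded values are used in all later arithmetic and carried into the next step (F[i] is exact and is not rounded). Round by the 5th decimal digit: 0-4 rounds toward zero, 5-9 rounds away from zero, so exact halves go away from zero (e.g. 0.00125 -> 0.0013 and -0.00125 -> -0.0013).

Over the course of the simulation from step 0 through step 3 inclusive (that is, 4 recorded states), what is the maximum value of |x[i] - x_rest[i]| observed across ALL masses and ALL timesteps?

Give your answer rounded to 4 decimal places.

Step 0: x=[7.0000 10.0000 16.0000] v=[0.0000 0.0000 0.0000]
Step 1: x=[5.5000 13.0000 16.0000] v=[-3.0000 6.0000 0.0000]
Step 2: x=[4.7500 11.5000 19.0000] v=[-1.5000 -3.0000 6.0000]
Step 3: x=[4.3750 10.7500 20.5000] v=[-0.7500 -1.5000 3.0000]
Max displacement = 2.5000

Answer: 2.5000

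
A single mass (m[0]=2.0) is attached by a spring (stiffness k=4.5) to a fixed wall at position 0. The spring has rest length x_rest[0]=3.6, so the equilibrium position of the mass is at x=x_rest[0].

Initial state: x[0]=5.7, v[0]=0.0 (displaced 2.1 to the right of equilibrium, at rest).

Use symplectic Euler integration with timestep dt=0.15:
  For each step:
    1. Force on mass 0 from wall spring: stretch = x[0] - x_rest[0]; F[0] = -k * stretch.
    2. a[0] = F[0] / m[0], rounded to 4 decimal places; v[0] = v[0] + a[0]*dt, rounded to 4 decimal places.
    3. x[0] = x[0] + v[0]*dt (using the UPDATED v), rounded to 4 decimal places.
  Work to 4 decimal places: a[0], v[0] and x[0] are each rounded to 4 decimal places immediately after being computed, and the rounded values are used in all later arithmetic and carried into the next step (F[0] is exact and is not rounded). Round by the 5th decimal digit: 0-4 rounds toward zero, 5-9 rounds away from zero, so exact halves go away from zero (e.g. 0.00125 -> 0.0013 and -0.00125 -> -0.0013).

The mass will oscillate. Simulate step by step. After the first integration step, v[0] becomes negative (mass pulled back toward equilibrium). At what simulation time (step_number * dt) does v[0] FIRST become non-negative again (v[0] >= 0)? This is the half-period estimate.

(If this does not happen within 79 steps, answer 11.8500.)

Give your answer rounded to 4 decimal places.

Answer: 2.1000

Derivation:
Step 0: x=[5.7000] v=[0.0000]
Step 1: x=[5.5937] v=[-0.7088]
Step 2: x=[5.3864] v=[-1.3817]
Step 3: x=[5.0887] v=[-1.9846]
Step 4: x=[4.7157] v=[-2.4870]
Step 5: x=[4.2862] v=[-2.8635]
Step 6: x=[3.8219] v=[-3.0951]
Step 7: x=[3.3464] v=[-3.1700]
Step 8: x=[2.8837] v=[-3.0844]
Step 9: x=[2.4573] v=[-2.8426]
Step 10: x=[2.0888] v=[-2.4569]
Step 11: x=[1.7968] v=[-1.9469]
Step 12: x=[1.5961] v=[-1.3383]
Step 13: x=[1.4968] v=[-0.6620]
Step 14: x=[1.5040] v=[0.0478]
First v>=0 after going negative at step 14, time=2.1000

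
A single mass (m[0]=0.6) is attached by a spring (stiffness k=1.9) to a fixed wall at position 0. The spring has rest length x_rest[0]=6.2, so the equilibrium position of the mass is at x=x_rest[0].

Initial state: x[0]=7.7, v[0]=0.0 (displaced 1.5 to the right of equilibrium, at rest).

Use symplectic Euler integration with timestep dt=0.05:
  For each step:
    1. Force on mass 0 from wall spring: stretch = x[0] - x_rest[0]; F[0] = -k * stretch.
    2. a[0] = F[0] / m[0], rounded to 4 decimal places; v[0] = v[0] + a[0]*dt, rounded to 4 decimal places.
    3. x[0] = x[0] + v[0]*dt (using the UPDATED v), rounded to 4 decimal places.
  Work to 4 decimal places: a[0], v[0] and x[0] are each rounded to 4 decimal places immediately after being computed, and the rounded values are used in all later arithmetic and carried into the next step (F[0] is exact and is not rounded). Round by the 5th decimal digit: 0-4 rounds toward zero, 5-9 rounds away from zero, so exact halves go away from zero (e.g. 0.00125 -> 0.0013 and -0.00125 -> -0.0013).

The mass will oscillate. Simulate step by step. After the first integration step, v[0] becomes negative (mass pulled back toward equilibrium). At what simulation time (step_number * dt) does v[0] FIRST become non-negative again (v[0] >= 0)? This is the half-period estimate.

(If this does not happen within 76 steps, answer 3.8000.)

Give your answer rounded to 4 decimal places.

Step 0: x=[7.7000] v=[0.0000]
Step 1: x=[7.6881] v=[-0.2375]
Step 2: x=[7.6644] v=[-0.4731]
Step 3: x=[7.6292] v=[-0.7050]
Step 4: x=[7.5826] v=[-0.9313]
Step 5: x=[7.5251] v=[-1.1502]
Step 6: x=[7.4571] v=[-1.3600]
Step 7: x=[7.3792] v=[-1.5590]
Step 8: x=[7.2919] v=[-1.7457]
Step 9: x=[7.1960] v=[-1.9186]
Step 10: x=[7.0922] v=[-2.0763]
Step 11: x=[6.9813] v=[-2.2176]
Step 12: x=[6.8642] v=[-2.3413]
Step 13: x=[6.7419] v=[-2.4465]
Step 14: x=[6.6153] v=[-2.5323]
Step 15: x=[6.4854] v=[-2.5981]
Step 16: x=[6.3532] v=[-2.6433]
Step 17: x=[6.2198] v=[-2.6676]
Step 18: x=[6.0863] v=[-2.6707]
Step 19: x=[5.9537] v=[-2.6527]
Step 20: x=[5.8230] v=[-2.6137]
Step 21: x=[5.6953] v=[-2.5540]
Step 22: x=[5.5716] v=[-2.4741]
Step 23: x=[5.4529] v=[-2.3746]
Step 24: x=[5.3401] v=[-2.2563]
Step 25: x=[5.2341] v=[-2.1202]
Step 26: x=[5.1357] v=[-1.9673]
Step 27: x=[5.0458] v=[-1.7988]
Step 28: x=[4.9650] v=[-1.6161]
Step 29: x=[4.8940] v=[-1.4206]
Step 30: x=[4.8333] v=[-1.2138]
Step 31: x=[4.7834] v=[-0.9974]
Step 32: x=[4.7447] v=[-0.7731]
Step 33: x=[4.7176] v=[-0.5427]
Step 34: x=[4.7022] v=[-0.3080]
Step 35: x=[4.6987] v=[-0.0709]
Step 36: x=[4.7070] v=[0.1668]
First v>=0 after going negative at step 36, time=1.8000

Answer: 1.8000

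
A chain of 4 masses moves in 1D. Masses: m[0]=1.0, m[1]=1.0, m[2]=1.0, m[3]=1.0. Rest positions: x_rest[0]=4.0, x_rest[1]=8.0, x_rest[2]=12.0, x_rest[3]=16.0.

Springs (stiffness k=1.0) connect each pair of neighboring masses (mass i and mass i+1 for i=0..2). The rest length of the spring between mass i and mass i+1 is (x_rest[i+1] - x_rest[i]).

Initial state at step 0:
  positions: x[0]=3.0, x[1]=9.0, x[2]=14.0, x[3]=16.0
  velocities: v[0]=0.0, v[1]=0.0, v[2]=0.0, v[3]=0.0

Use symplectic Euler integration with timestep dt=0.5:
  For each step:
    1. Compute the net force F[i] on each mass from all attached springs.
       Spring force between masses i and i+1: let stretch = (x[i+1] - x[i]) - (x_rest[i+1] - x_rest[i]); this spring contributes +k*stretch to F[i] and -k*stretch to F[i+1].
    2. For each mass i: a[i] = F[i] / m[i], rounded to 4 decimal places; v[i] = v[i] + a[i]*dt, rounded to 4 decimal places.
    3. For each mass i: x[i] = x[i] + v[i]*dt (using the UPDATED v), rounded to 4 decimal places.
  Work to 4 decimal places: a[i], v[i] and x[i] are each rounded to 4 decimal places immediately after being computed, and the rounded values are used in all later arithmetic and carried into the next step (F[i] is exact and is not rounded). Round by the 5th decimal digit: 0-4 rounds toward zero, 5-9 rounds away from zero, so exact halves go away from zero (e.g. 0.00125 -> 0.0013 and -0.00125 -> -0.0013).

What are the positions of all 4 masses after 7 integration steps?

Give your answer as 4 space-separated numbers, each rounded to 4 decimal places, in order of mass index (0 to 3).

Step 0: x=[3.0000 9.0000 14.0000 16.0000] v=[0.0000 0.0000 0.0000 0.0000]
Step 1: x=[3.5000 8.7500 13.2500 16.5000] v=[1.0000 -0.5000 -1.5000 1.0000]
Step 2: x=[4.3125 8.3125 12.1875 17.1875] v=[1.6250 -0.8750 -2.1250 1.3750]
Step 3: x=[5.1250 7.8438 11.4063 17.6250] v=[1.6250 -0.9375 -1.5625 0.8750]
Step 4: x=[5.6172 7.5860 11.2891 17.5078] v=[0.9844 -0.5157 -0.2344 -0.2344]
Step 5: x=[5.6016 7.7618 11.8008 16.8359] v=[-0.0312 0.3515 1.0234 -1.3438]
Step 6: x=[5.1261 8.4073 12.5616 15.9052] v=[-0.9511 1.2909 1.5215 -1.8614]
Step 7: x=[4.4709 9.2711 13.1197 15.1386] v=[-1.3105 1.7275 1.1162 -1.5332]

Answer: 4.4709 9.2711 13.1197 15.1386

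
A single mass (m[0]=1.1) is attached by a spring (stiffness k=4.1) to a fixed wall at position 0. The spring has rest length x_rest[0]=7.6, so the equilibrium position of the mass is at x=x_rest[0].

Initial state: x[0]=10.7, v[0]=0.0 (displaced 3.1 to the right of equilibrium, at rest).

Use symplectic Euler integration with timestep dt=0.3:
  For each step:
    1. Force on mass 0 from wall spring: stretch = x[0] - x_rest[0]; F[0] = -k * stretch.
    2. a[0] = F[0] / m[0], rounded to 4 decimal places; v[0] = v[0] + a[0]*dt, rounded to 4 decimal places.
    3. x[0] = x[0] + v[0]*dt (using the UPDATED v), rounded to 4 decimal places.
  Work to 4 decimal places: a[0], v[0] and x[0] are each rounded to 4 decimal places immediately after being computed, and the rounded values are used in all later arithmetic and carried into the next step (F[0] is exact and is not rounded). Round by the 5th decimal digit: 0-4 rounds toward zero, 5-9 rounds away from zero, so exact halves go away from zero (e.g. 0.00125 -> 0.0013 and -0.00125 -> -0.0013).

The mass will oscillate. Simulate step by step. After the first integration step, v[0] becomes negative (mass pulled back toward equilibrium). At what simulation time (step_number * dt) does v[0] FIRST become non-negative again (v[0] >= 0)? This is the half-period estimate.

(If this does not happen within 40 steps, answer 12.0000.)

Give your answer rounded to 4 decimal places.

Answer: 1.8000

Derivation:
Step 0: x=[10.7000] v=[0.0000]
Step 1: x=[9.6601] v=[-3.4664]
Step 2: x=[7.9291] v=[-5.7700]
Step 3: x=[6.0877] v=[-6.1380]
Step 4: x=[4.7536] v=[-4.4470]
Step 5: x=[4.3743] v=[-1.2642]
Step 6: x=[5.0771] v=[2.3427]
First v>=0 after going negative at step 6, time=1.8000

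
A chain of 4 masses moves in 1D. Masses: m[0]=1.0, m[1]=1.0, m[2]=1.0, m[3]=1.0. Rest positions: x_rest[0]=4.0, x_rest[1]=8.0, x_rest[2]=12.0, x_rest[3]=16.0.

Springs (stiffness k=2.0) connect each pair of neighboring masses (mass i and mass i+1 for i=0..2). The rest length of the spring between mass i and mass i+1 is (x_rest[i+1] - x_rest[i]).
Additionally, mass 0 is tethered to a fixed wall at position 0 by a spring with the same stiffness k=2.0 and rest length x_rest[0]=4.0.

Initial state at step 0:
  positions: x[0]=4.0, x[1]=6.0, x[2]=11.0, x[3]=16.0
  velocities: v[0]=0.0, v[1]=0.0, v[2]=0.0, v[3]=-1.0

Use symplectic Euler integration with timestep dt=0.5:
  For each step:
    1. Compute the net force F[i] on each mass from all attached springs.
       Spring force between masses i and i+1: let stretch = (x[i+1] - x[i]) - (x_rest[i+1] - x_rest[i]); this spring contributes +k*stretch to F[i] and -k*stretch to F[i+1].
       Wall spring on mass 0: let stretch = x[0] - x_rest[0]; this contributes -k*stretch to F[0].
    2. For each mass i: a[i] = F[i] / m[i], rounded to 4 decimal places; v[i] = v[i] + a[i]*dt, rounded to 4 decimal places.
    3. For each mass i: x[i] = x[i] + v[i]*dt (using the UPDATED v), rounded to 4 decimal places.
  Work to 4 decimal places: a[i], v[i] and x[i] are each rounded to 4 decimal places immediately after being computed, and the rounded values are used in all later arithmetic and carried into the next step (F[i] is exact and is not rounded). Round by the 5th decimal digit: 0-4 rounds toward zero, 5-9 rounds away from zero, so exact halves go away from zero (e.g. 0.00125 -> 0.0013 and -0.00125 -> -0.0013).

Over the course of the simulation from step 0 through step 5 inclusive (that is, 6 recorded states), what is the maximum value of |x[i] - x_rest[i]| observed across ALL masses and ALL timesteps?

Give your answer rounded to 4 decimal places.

Step 0: x=[4.0000 6.0000 11.0000 16.0000] v=[0.0000 0.0000 0.0000 -1.0000]
Step 1: x=[3.0000 7.5000 11.0000 15.0000] v=[-2.0000 3.0000 0.0000 -2.0000]
Step 2: x=[2.7500 8.5000 11.2500 14.0000] v=[-0.5000 2.0000 0.5000 -2.0000]
Step 3: x=[4.0000 8.0000 11.5000 13.6250] v=[2.5000 -1.0000 0.5000 -0.7500]
Step 4: x=[5.2500 7.2500 11.0625 14.1875] v=[2.5000 -1.5000 -0.8750 1.1250]
Step 5: x=[4.8750 7.4063 10.2813 15.1875] v=[-0.7500 0.3125 -1.5625 2.0000]
Max displacement = 2.3750

Answer: 2.3750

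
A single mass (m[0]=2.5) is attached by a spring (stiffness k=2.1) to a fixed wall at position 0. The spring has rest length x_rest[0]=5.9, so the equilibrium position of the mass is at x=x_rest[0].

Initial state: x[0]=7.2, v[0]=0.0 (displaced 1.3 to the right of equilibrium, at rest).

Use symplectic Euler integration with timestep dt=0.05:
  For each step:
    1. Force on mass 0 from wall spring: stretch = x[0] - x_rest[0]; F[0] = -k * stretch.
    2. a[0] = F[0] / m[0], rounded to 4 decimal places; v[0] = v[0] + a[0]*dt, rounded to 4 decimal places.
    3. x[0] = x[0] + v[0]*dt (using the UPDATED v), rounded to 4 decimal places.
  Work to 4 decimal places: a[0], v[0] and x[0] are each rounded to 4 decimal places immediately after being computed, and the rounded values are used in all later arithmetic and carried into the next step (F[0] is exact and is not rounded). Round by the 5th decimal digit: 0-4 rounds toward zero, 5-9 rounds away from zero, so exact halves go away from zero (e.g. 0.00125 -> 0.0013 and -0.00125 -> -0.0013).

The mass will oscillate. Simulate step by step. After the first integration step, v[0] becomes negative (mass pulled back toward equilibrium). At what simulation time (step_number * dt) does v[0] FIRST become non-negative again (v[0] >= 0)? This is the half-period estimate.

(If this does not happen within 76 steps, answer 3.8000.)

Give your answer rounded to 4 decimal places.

Step 0: x=[7.2000] v=[0.0000]
Step 1: x=[7.1973] v=[-0.0546]
Step 2: x=[7.1918] v=[-0.1091]
Step 3: x=[7.1836] v=[-0.1634]
Step 4: x=[7.1727] v=[-0.2173]
Step 5: x=[7.1592] v=[-0.2708]
Step 6: x=[7.1430] v=[-0.3237]
Step 7: x=[7.1242] v=[-0.3759]
Step 8: x=[7.1028] v=[-0.4273]
Step 9: x=[7.0789] v=[-0.4778]
Step 10: x=[7.0525] v=[-0.5273]
Step 11: x=[7.0237] v=[-0.5757]
Step 12: x=[6.9926] v=[-0.6229]
Step 13: x=[6.9592] v=[-0.6688]
Step 14: x=[6.9235] v=[-0.7133]
Step 15: x=[6.8857] v=[-0.7563]
Step 16: x=[6.8458] v=[-0.7977]
Step 17: x=[6.8039] v=[-0.8374]
Step 18: x=[6.7601] v=[-0.8754]
Step 19: x=[6.7145] v=[-0.9115]
Step 20: x=[6.6672] v=[-0.9457]
Step 21: x=[6.6183] v=[-0.9779]
Step 22: x=[6.5679] v=[-1.0081]
Step 23: x=[6.5161] v=[-1.0362]
Step 24: x=[6.4630] v=[-1.0621]
Step 25: x=[6.4087] v=[-1.0857]
Step 26: x=[6.3533] v=[-1.1071]
Step 27: x=[6.2970] v=[-1.1261]
Step 28: x=[6.2399] v=[-1.1428]
Step 29: x=[6.1820] v=[-1.1571]
Step 30: x=[6.1236] v=[-1.1689]
Step 31: x=[6.0647] v=[-1.1783]
Step 32: x=[6.0054] v=[-1.1852]
Step 33: x=[5.9459] v=[-1.1896]
Step 34: x=[5.8863] v=[-1.1915]
Step 35: x=[5.8268] v=[-1.1909]
Step 36: x=[5.7674] v=[-1.1878]
Step 37: x=[5.7083] v=[-1.1822]
Step 38: x=[5.6496] v=[-1.1742]
Step 39: x=[5.5914] v=[-1.1637]
Step 40: x=[5.5339] v=[-1.1507]
Step 41: x=[5.4771] v=[-1.1353]
Step 42: x=[5.4212] v=[-1.1175]
Step 43: x=[5.3663] v=[-1.0974]
Step 44: x=[5.3126] v=[-1.0750]
Step 45: x=[5.2601] v=[-1.0503]
Step 46: x=[5.2089] v=[-1.0234]
Step 47: x=[5.1592] v=[-0.9944]
Step 48: x=[5.1110] v=[-0.9633]
Step 49: x=[5.0645] v=[-0.9302]
Step 50: x=[5.0197] v=[-0.8951]
Step 51: x=[4.9768] v=[-0.8581]
Step 52: x=[4.9358] v=[-0.8193]
Step 53: x=[4.8969] v=[-0.7788]
Step 54: x=[4.8601] v=[-0.7367]
Step 55: x=[4.8255] v=[-0.6930]
Step 56: x=[4.7931] v=[-0.6479]
Step 57: x=[4.7630] v=[-0.6014]
Step 58: x=[4.7353] v=[-0.5536]
Step 59: x=[4.7101] v=[-0.5047]
Step 60: x=[4.6874] v=[-0.4547]
Step 61: x=[4.6672] v=[-0.4038]
Step 62: x=[4.6496] v=[-0.3520]
Step 63: x=[4.6346] v=[-0.2995]
Step 64: x=[4.6223] v=[-0.2464]
Step 65: x=[4.6127] v=[-0.1927]
Step 66: x=[4.6058] v=[-0.1386]
Step 67: x=[4.6016] v=[-0.0842]
Step 68: x=[4.6001] v=[-0.0297]
Step 69: x=[4.6013] v=[0.0249]
First v>=0 after going negative at step 69, time=3.4500

Answer: 3.4500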